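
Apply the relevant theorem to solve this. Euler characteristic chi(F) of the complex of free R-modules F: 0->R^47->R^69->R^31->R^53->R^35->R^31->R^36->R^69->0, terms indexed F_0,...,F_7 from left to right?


chi = sum (-1)^i * rank:
(-1)^0*47=47
(-1)^1*69=-69
(-1)^2*31=31
(-1)^3*53=-53
(-1)^4*35=35
(-1)^5*31=-31
(-1)^6*36=36
(-1)^7*69=-69
chi=-73


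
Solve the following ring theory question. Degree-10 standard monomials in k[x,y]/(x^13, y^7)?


k[x,y], I = (x^13, y^7), d = 10
Need i < 13 and d-i < 7.
Range: 4 <= i <= 10.
H(10) = 7


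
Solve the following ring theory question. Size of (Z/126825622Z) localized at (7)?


7-primary part: 126825622=7^8*22
Size=7^8=5764801


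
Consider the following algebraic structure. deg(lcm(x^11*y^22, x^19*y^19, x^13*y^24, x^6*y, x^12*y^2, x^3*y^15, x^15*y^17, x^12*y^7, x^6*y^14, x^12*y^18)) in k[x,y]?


lcm = componentwise max:
x: max(11,19,13,6,12,3,15,12,6,12)=19
y: max(22,19,24,1,2,15,17,7,14,18)=24
Total=19+24=43


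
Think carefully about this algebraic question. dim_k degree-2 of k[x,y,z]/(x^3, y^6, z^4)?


Need i<3, j<6, k<4 with i+j+k=2.
For each i, j ranges over max(0,2-i-3)..min(5,2-i):
  i=0: j in [0,2] -> 3
  i=1: j in [0,1] -> 2
  i=2: j in [0,0] -> 1
H(2) = 3+2+1 = 6


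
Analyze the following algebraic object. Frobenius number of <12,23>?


gcd(12,23)=1 => F=ab-a-b=12*23-12-23=276-35=241


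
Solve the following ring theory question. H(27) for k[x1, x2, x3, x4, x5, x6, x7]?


C(d+n-1,n-1)=C(33,6)=1107568


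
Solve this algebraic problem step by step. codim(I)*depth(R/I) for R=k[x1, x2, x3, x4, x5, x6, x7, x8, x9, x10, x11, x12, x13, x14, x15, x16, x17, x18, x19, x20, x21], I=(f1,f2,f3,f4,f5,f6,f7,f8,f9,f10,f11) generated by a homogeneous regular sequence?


codim=11, depth=dim(R/I)=21-11=10
Product=11*10=110


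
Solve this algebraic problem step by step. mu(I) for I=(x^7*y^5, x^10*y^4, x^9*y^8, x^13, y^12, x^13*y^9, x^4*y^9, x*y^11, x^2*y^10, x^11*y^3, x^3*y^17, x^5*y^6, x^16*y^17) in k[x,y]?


Remove redundant (divisible by others).
x^3*y^17 redundant.
x^9*y^8 redundant.
x^13*y^9 redundant.
x^16*y^17 redundant.
Min: x^13, x^11*y^3, x^10*y^4, x^7*y^5, x^5*y^6, x^4*y^9, x^2*y^10, x*y^11, y^12
Count=9


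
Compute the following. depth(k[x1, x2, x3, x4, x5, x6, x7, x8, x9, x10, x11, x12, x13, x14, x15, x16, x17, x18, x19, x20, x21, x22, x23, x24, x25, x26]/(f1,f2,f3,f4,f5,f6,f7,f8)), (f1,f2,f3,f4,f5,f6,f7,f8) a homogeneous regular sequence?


depth(R)=26
depth(R/I)=26-8=18


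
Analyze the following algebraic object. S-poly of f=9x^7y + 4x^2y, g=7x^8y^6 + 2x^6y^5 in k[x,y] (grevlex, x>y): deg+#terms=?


LT(f)=9x^7y, LT(g)=7x^8y^6
lcm(LM)=x^8y^6
S(f,g) (scaled by 63 to clear denominators) = 7xy^5*f - 9*g = -18x^6y^5 + 28x^3y^6
2 terms, deg 11.
11+2=13


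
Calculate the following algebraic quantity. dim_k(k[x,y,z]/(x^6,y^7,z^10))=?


Basis: x^iy^jz^k, i<6,j<7,k<10
6*7*10=420


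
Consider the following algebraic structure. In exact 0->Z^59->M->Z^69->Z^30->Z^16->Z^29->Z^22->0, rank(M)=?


Alt sum=0:
(-1)^0*59 + (-1)^1*? + (-1)^2*69 + (-1)^3*30 + (-1)^4*16 + (-1)^5*29 + (-1)^6*22=0
rank(M)=107


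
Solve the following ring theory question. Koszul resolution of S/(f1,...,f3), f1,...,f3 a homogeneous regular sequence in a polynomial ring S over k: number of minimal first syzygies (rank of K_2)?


Regular sequence => Koszul complex is the minimal free resolution.
Syz_1 minimally generated by Koszul relations f_i*e_j - f_j*e_i (i<j): mu(Syz_1) = beta_2 = C(m,2) = m(m-1)/2
m=3
3*2/2 = 3


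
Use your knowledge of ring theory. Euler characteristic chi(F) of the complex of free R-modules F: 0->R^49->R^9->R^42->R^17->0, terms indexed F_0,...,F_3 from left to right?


chi = sum (-1)^i * rank:
(-1)^0*49=49
(-1)^1*9=-9
(-1)^2*42=42
(-1)^3*17=-17
chi=65


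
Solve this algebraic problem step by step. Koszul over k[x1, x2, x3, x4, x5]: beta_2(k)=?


C(n,i)=C(5,2)=10


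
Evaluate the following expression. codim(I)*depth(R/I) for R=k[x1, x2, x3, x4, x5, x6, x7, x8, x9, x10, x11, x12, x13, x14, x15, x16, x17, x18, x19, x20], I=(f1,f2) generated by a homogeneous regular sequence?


codim=2, depth=dim(R/I)=20-2=18
Product=2*18=36


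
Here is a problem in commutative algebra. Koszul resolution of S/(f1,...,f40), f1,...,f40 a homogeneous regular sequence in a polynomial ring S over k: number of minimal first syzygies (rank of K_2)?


Regular sequence => Koszul complex is the minimal free resolution.
Syz_1 minimally generated by Koszul relations f_i*e_j - f_j*e_i (i<j): mu(Syz_1) = beta_2 = C(m,2) = m(m-1)/2
m=40
40*39/2 = 780


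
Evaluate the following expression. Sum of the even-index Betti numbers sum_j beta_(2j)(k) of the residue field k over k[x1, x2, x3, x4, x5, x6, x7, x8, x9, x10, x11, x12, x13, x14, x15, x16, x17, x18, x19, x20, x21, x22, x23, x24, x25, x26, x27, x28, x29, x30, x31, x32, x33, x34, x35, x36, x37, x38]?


Koszul resolution: beta_i(k)=C(n,i), n=38
sum_even C(38,i) = 2^(n-1) = 2^37 = 137438953472


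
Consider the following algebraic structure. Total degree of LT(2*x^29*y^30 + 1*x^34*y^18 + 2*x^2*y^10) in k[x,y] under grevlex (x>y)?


LT: 2*x^29*y^30
deg_x=29, deg_y=30
Total=29+30=59


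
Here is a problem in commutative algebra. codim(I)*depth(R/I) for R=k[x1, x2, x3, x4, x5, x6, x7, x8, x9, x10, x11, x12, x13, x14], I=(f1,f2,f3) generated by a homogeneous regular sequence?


codim=3, depth=dim(R/I)=14-3=11
Product=3*11=33


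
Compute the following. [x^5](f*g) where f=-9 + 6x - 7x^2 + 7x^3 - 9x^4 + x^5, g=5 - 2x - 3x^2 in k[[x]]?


[x^5] = sum a_i*b_j, i+j=5
  7*-3=-21
  -9*-2=18
  1*5=5
Sum=2


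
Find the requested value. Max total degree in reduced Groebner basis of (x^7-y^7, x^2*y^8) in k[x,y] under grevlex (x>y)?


LT(f1)=x^7, LT(f2)=x^2y^8, lcm=x^7y^8
S(f1,f2) = y^8*f1 - x^5*f2 = -y^15
Reduced GB = {f1, f2, y^15}; degrees 7, 10, 15
Max = 15


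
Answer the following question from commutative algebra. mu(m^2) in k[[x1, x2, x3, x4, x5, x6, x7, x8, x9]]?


C(n+d-1,d)=C(10,2)=45


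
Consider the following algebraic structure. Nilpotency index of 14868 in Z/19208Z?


14868^k mod 19208:
k=1: 14868
k=2: 11760
k=3: 16464
k=4: 0
First zero at k = 4


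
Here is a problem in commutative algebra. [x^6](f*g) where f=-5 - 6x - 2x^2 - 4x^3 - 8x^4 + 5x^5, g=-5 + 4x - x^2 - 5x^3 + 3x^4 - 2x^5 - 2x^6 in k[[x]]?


[x^6] = sum a_i*b_j, i+j=6
  -5*-2=10
  -6*-2=12
  -2*3=-6
  -4*-5=20
  -8*-1=8
  5*4=20
Sum=64


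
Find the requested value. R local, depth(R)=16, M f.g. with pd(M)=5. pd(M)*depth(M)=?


pd+depth=16
depth=16-5=11
pd*depth=5*11=55


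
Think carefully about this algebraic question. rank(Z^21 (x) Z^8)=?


rank(M(x)N) = rank(M)*rank(N)
21*8 = 168


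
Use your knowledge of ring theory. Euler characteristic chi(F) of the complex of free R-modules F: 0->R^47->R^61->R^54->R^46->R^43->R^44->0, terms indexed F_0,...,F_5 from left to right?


chi = sum (-1)^i * rank:
(-1)^0*47=47
(-1)^1*61=-61
(-1)^2*54=54
(-1)^3*46=-46
(-1)^4*43=43
(-1)^5*44=-44
chi=-7


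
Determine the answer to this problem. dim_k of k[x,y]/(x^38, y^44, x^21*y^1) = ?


k[x,y]/I, I = (x^38, y^44, x^21*y^1)
Rect: 38x44=1672. Corner: (38-21)x(44-1)=731.
dim = 1672-731 = 941


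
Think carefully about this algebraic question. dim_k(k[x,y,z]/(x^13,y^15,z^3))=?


Basis: x^iy^jz^k, i<13,j<15,k<3
13*15*3=585


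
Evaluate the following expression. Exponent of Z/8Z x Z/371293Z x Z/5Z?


Exponent = lcm of the cyclic orders; pairwise coprime => product.
2^3*13^5*5^1=8*371293*5=14851720


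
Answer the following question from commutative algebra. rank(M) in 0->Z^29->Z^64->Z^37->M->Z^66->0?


Alt sum=0:
(-1)^0*29 + (-1)^1*64 + (-1)^2*37 + (-1)^3*? + (-1)^4*66=0
rank(M)=68


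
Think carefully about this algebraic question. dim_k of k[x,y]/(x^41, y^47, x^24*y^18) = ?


k[x,y]/I, I = (x^41, y^47, x^24*y^18)
Rect: 41x47=1927. Corner: (41-24)x(47-18)=493.
dim = 1927-493 = 1434


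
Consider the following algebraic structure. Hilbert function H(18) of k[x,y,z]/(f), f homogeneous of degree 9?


C(20,2)-C(11,2)=190-55=135


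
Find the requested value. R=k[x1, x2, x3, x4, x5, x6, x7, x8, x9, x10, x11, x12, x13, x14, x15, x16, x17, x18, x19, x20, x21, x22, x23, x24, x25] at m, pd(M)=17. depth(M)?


pd+depth=depth(R)=25
depth=25-17=8


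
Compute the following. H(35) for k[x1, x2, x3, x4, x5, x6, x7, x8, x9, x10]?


C(d+n-1,n-1)=C(44,9)=708930508


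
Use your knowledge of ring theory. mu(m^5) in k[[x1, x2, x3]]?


C(n+d-1,d)=C(7,5)=21


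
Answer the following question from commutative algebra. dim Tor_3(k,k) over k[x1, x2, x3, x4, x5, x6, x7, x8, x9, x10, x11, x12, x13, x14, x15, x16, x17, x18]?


Koszul: C(n,i)=C(18,3)=816


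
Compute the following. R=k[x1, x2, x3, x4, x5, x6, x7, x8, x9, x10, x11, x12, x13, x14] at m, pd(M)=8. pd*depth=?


pd+depth=14
depth=14-8=6
pd*depth=8*6=48


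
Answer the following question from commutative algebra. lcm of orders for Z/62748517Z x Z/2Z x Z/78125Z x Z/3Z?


Exponent = lcm of the cyclic orders; pairwise coprime => product.
13^7*2^1*5^7*3^1=62748517*2*78125*3=29413367343750


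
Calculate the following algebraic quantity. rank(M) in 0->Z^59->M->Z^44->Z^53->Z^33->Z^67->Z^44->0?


Alt sum=0:
(-1)^0*59 + (-1)^1*? + (-1)^2*44 + (-1)^3*53 + (-1)^4*33 + (-1)^5*67 + (-1)^6*44=0
rank(M)=60


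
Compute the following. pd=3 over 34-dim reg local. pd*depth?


pd+depth=34
depth=34-3=31
pd*depth=3*31=93


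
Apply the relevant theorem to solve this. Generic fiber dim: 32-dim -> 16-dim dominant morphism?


dim(fiber)=dim(X)-dim(Y)=32-16=16


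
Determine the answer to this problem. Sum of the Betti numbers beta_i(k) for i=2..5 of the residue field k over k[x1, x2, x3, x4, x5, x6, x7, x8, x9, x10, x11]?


Koszul resolution: beta_i(k)=C(n,i), n=11
C(11,2)=55, C(11,3)=165, C(11,4)=330, C(11,5)=462
Sum=1012


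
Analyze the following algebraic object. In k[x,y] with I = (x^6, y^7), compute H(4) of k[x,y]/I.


k[x,y], I = (x^6, y^7), d = 4
Need i < 6 and d-i < 7.
Range: 0 <= i <= 4.
H(4) = 5


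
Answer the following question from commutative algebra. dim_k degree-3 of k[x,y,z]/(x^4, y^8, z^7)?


Need i<4, j<8, k<7 with i+j+k=3.
For each i, j ranges over max(0,3-i-6)..min(7,3-i):
  i=0: j in [0,3] -> 4
  i=1: j in [0,2] -> 3
  i=2: j in [0,1] -> 2
  i=3: j in [0,0] -> 1
H(3) = 4+3+2+1 = 10


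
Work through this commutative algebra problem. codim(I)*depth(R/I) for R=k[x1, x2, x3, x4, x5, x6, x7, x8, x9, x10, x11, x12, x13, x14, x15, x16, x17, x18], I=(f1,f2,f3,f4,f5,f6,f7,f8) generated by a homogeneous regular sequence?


codim=8, depth=dim(R/I)=18-8=10
Product=8*10=80


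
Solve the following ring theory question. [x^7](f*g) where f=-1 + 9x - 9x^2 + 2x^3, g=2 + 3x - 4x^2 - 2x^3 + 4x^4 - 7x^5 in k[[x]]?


[x^7] = sum a_i*b_j, i+j=7
  -9*-7=63
  2*4=8
Sum=71


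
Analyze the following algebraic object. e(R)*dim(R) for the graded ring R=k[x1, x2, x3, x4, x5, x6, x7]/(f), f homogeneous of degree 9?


e(R)=deg(f)=9, dim(R)=7-1=6
e*dim=9*6=54


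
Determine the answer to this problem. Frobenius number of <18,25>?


gcd(18,25)=1 => F=ab-a-b=18*25-18-25=450-43=407


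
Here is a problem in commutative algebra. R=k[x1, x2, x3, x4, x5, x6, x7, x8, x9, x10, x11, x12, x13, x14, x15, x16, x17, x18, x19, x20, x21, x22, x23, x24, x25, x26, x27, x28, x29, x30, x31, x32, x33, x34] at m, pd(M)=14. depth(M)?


pd+depth=depth(R)=34
depth=34-14=20


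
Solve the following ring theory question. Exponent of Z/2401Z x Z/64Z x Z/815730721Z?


Exponent = lcm of the cyclic orders; pairwise coprime => product.
7^4*2^6*13^8=2401*64*815730721=125348445511744


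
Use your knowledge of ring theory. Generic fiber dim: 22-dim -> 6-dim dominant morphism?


dim(fiber)=dim(X)-dim(Y)=22-6=16


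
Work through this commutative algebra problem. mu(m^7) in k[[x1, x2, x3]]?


C(n+d-1,d)=C(9,7)=36


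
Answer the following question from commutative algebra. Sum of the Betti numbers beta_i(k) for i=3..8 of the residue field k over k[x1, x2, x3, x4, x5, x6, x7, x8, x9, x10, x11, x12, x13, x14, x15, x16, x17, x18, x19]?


Koszul resolution: beta_i(k)=C(n,i), n=19
C(19,3)=969, C(19,4)=3876, C(19,5)=11628, C(19,6)=27132, C(19,7)=50388, C(19,8)=75582
Sum=169575


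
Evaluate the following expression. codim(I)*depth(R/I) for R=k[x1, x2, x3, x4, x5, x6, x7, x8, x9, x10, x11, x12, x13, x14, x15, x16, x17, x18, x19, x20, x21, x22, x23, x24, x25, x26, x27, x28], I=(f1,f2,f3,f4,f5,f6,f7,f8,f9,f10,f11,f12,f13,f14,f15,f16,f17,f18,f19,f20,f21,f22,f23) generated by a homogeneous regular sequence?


codim=23, depth=dim(R/I)=28-23=5
Product=23*5=115


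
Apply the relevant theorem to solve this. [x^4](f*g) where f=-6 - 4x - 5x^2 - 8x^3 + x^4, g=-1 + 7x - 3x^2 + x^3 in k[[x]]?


[x^4] = sum a_i*b_j, i+j=4
  -4*1=-4
  -5*-3=15
  -8*7=-56
  1*-1=-1
Sum=-46


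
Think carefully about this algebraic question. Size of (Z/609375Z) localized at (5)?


5-primary part: 609375=5^6*39
Size=5^6=15625


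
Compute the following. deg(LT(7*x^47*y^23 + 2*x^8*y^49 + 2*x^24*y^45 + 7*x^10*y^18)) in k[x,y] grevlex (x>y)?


LT: 7*x^47*y^23
deg_x=47, deg_y=23
Total=47+23=70


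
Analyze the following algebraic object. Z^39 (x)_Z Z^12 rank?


rank(M(x)N) = rank(M)*rank(N)
39*12 = 468


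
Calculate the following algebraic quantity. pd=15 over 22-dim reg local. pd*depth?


pd+depth=22
depth=22-15=7
pd*depth=15*7=105


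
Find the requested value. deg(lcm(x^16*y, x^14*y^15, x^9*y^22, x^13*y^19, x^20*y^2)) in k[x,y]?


lcm = componentwise max:
x: max(16,14,9,13,20)=20
y: max(1,15,22,19,2)=22
Total=20+22=42


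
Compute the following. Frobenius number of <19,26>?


gcd(19,26)=1 => F=ab-a-b=19*26-19-26=494-45=449


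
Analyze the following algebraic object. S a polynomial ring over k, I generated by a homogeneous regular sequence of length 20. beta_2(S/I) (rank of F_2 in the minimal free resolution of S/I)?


Regular sequence => Koszul complex is the minimal free resolution.
Syz_1 minimally generated by Koszul relations f_i*e_j - f_j*e_i (i<j): mu(Syz_1) = beta_2 = C(m,2) = m(m-1)/2
m=20
20*19/2 = 190


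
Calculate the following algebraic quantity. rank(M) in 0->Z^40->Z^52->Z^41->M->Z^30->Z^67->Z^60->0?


Alt sum=0:
(-1)^0*40 + (-1)^1*52 + (-1)^2*41 + (-1)^3*? + (-1)^4*30 + (-1)^5*67 + (-1)^6*60=0
rank(M)=52


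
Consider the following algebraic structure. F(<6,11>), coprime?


gcd(6,11)=1 => F=ab-a-b=6*11-6-11=66-17=49


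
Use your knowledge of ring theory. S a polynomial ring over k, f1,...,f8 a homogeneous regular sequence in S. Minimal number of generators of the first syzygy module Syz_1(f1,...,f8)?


Regular sequence => Koszul complex is the minimal free resolution.
Syz_1 minimally generated by Koszul relations f_i*e_j - f_j*e_i (i<j): mu(Syz_1) = beta_2 = C(m,2) = m(m-1)/2
m=8
8*7/2 = 28


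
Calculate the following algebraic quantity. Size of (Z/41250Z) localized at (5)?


5-primary part: 41250=5^4*66
Size=5^4=625


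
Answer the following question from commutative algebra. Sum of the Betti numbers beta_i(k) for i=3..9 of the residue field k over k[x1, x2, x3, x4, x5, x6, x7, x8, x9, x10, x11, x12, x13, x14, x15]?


Koszul resolution: beta_i(k)=C(n,i), n=15
C(15,3)=455, C(15,4)=1365, C(15,5)=3003, C(15,6)=5005, C(15,7)=6435, C(15,8)=6435, C(15,9)=5005
Sum=27703


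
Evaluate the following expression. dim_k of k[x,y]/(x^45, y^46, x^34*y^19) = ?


k[x,y]/I, I = (x^45, y^46, x^34*y^19)
Rect: 45x46=2070. Corner: (45-34)x(46-19)=297.
dim = 2070-297 = 1773


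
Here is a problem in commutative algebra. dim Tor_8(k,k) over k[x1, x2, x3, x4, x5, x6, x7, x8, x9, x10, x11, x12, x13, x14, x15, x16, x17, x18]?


Koszul: C(n,i)=C(18,8)=43758


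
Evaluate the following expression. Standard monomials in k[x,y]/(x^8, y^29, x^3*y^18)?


k[x,y]/I, I = (x^8, y^29, x^3*y^18)
Rect: 8x29=232. Corner: (8-3)x(29-18)=55.
dim = 232-55 = 177


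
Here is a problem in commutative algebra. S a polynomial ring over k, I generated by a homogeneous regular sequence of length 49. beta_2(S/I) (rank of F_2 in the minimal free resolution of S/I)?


Regular sequence => Koszul complex is the minimal free resolution.
Syz_1 minimally generated by Koszul relations f_i*e_j - f_j*e_i (i<j): mu(Syz_1) = beta_2 = C(m,2) = m(m-1)/2
m=49
49*48/2 = 1176


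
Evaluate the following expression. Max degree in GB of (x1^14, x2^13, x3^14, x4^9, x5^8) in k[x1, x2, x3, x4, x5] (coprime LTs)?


Pure powers, coprime LTs => already GB.
Degrees: 14, 13, 14, 9, 8
Max=14


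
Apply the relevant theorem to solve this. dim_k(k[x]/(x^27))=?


Basis: 1,x,...,x^26
dim=27


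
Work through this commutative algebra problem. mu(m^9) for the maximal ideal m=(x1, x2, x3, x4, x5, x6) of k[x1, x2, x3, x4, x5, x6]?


Graded Nakayama: mu(m^d) = dim_k (m^d/m^(d+1)) = #degree-9 monomials in 6 vars
C(n+d-1,d)=C(14,9)=2002


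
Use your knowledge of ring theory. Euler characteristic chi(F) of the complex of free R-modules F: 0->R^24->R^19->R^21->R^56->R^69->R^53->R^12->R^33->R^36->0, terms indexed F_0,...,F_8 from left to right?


chi = sum (-1)^i * rank:
(-1)^0*24=24
(-1)^1*19=-19
(-1)^2*21=21
(-1)^3*56=-56
(-1)^4*69=69
(-1)^5*53=-53
(-1)^6*12=12
(-1)^7*33=-33
(-1)^8*36=36
chi=1


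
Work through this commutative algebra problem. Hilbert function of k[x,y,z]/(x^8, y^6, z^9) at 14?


Need i<8, j<6, k<9 with i+j+k=14.
For each i, j ranges over max(0,14-i-8)..min(5,14-i):
  i=0: j in [6,5] -> 0
  i=1: j in [5,5] -> 1
  i=2: j in [4,5] -> 2
  i=3: j in [3,5] -> 3
  i=4: j in [2,5] -> 4
  i=5: j in [1,5] -> 5
  i=6: j in [0,5] -> 6
  i=7: j in [0,5] -> 6
H(14) = 0+1+2+3+4+5+6+6 = 27


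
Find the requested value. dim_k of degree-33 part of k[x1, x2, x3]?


C(d+n-1,n-1)=C(35,2)=595


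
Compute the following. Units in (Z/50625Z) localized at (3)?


Local ring = Z/81Z.
phi(81) = 3^3*(3-1) = 54


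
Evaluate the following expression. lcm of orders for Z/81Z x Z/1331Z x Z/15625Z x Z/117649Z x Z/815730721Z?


Exponent = lcm of the cyclic orders; pairwise coprime => product.
3^4*11^3*5^6*7^6*13^8=81*1331*15625*117649*815730721=161665801194888912796875


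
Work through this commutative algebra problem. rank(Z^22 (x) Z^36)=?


rank(M(x)N) = rank(M)*rank(N)
22*36 = 792


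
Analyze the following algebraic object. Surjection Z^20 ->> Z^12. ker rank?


rank(ker) = 20-12 = 8


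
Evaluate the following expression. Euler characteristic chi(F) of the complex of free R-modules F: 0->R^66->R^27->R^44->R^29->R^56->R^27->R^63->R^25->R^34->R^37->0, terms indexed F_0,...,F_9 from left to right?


chi = sum (-1)^i * rank:
(-1)^0*66=66
(-1)^1*27=-27
(-1)^2*44=44
(-1)^3*29=-29
(-1)^4*56=56
(-1)^5*27=-27
(-1)^6*63=63
(-1)^7*25=-25
(-1)^8*34=34
(-1)^9*37=-37
chi=118


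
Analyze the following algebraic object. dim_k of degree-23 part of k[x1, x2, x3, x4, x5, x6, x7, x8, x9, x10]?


C(d+n-1,n-1)=C(32,9)=28048800


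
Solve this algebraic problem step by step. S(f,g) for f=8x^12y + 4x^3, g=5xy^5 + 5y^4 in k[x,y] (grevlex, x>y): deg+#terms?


LT(f)=8x^12y, LT(g)=5xy^5
lcm(LM)=x^12y^5
S(f,g) (scaled by 40 to clear denominators) = 5y^4*f - 8x^11*g = -40x^11y^4 + 20x^3y^4
2 terms, deg 15.
15+2=17


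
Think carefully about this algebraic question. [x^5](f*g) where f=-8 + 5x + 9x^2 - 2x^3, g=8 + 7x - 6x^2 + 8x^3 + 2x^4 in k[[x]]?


[x^5] = sum a_i*b_j, i+j=5
  5*2=10
  9*8=72
  -2*-6=12
Sum=94


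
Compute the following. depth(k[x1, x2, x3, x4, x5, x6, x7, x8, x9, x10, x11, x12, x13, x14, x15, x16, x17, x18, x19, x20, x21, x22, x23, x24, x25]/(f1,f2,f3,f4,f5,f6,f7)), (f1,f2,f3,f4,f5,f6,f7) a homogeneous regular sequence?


depth(R)=25
depth(R/I)=25-7=18


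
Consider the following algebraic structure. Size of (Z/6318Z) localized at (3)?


3-primary part: 6318=3^5*26
Size=3^5=243


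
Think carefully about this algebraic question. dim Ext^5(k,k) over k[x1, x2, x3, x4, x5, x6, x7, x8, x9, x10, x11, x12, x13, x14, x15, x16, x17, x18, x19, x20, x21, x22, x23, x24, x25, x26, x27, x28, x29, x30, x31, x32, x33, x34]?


C(n,i)=C(34,5)=278256


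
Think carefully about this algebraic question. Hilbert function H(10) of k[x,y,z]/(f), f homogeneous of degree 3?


C(12,2)-C(9,2)=66-36=30


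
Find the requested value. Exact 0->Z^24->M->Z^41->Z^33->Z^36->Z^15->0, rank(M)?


Alt sum=0:
(-1)^0*24 + (-1)^1*? + (-1)^2*41 + (-1)^3*33 + (-1)^4*36 + (-1)^5*15=0
rank(M)=53


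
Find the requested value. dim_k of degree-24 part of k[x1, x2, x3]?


C(d+n-1,n-1)=C(26,2)=325


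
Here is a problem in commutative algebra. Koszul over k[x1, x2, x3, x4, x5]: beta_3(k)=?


C(n,i)=C(5,3)=10


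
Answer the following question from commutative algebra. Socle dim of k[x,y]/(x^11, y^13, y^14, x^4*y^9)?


Socle = ann(m) = span of standard monomials u with x*u, y*u in I (staircase corners).
Redundant generators: y^14
Minimal generators: x^11, x^4*y^9, y^13
Corners: x^3y^12, x^10y^8
Socle dim=2


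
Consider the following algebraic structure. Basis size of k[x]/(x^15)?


Basis: 1,x,...,x^14
dim=15


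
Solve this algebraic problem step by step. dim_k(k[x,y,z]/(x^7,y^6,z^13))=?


Basis: x^iy^jz^k, i<7,j<6,k<13
7*6*13=546


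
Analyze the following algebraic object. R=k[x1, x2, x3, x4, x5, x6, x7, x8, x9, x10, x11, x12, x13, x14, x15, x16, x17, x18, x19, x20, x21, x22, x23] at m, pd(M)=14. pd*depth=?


pd+depth=23
depth=23-14=9
pd*depth=14*9=126


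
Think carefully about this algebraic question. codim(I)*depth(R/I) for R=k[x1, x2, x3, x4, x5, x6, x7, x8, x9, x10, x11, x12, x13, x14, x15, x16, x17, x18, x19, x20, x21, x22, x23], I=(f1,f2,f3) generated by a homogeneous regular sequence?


codim=3, depth=dim(R/I)=23-3=20
Product=3*20=60


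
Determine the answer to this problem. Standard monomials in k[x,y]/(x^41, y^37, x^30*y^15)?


k[x,y]/I, I = (x^41, y^37, x^30*y^15)
Rect: 41x37=1517. Corner: (41-30)x(37-15)=242.
dim = 1517-242 = 1275


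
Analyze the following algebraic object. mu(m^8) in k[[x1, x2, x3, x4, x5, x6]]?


C(n+d-1,d)=C(13,8)=1287


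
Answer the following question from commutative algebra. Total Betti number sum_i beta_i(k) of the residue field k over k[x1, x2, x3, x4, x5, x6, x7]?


Koszul resolution: beta_i(k)=C(n,i), n=7
sum_i C(7,i) = 2^7 = 128


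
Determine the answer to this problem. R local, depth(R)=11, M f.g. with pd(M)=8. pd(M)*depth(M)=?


pd+depth=11
depth=11-8=3
pd*depth=8*3=24


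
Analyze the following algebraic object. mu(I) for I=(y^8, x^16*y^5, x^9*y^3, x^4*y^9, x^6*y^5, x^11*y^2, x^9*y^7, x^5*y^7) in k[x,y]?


Remove redundant (divisible by others).
x^9*y^7 redundant.
x^4*y^9 redundant.
x^16*y^5 redundant.
Min: x^11*y^2, x^9*y^3, x^6*y^5, x^5*y^7, y^8
Count=5


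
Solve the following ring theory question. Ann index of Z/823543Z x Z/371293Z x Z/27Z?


Exponent = lcm of the cyclic orders; pairwise coprime => product.
7^7*13^5*3^3=823543*371293*27=8255945279673


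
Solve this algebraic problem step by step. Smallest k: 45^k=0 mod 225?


45^k mod 225:
k=1: 45
k=2: 0
First zero at k = 2


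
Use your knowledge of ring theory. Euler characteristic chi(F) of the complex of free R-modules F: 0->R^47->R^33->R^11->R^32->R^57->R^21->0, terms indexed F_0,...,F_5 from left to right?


chi = sum (-1)^i * rank:
(-1)^0*47=47
(-1)^1*33=-33
(-1)^2*11=11
(-1)^3*32=-32
(-1)^4*57=57
(-1)^5*21=-21
chi=29


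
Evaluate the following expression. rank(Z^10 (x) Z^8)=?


rank(M(x)N) = rank(M)*rank(N)
10*8 = 80


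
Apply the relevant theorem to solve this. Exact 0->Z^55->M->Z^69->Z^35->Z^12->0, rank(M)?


Alt sum=0:
(-1)^0*55 + (-1)^1*? + (-1)^2*69 + (-1)^3*35 + (-1)^4*12=0
rank(M)=101


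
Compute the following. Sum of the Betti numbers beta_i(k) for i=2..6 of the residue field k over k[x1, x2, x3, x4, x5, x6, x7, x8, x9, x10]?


Koszul resolution: beta_i(k)=C(n,i), n=10
C(10,2)=45, C(10,3)=120, C(10,4)=210, C(10,5)=252, C(10,6)=210
Sum=837


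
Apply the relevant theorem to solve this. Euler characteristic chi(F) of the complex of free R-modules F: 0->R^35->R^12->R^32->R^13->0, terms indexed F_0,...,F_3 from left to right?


chi = sum (-1)^i * rank:
(-1)^0*35=35
(-1)^1*12=-12
(-1)^2*32=32
(-1)^3*13=-13
chi=42


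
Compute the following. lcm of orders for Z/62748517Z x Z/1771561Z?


Exponent = lcm of the cyclic orders; pairwise coprime => product.
13^7*11^6=62748517*1771561=111162825525037


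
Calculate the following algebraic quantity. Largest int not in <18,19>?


gcd(18,19)=1 => F=ab-a-b=18*19-18-19=342-37=305


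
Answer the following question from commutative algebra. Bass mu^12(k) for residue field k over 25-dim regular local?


C(n,i)=C(25,12)=5200300


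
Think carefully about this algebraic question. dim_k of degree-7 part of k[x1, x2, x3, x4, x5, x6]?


C(d+n-1,n-1)=C(12,5)=792


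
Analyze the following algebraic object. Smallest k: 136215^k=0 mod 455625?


136215^k mod 455625:
k=1: 136215
k=2: 109350
k=3: 273375
k=4: 0
First zero at k = 4


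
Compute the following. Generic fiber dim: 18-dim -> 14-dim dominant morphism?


dim(fiber)=dim(X)-dim(Y)=18-14=4


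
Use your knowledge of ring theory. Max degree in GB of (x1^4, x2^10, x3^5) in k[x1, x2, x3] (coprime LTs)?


Pure powers, coprime LTs => already GB.
Degrees: 4, 10, 5
Max=10


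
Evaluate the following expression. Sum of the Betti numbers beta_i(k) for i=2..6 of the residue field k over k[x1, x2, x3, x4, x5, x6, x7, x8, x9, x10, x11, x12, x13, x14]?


Koszul resolution: beta_i(k)=C(n,i), n=14
C(14,2)=91, C(14,3)=364, C(14,4)=1001, C(14,5)=2002, C(14,6)=3003
Sum=6461


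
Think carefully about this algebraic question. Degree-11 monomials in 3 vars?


C(d+n-1,n-1)=C(13,2)=78


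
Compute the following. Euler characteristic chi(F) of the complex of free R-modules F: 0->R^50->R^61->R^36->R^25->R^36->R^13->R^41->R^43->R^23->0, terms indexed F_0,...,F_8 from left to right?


chi = sum (-1)^i * rank:
(-1)^0*50=50
(-1)^1*61=-61
(-1)^2*36=36
(-1)^3*25=-25
(-1)^4*36=36
(-1)^5*13=-13
(-1)^6*41=41
(-1)^7*43=-43
(-1)^8*23=23
chi=44


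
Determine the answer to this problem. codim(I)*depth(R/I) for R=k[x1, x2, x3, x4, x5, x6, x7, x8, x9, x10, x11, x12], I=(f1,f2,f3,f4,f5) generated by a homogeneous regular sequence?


codim=5, depth=dim(R/I)=12-5=7
Product=5*7=35


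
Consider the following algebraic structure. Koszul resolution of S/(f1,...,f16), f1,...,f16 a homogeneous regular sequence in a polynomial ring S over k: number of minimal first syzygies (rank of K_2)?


Regular sequence => Koszul complex is the minimal free resolution.
Syz_1 minimally generated by Koszul relations f_i*e_j - f_j*e_i (i<j): mu(Syz_1) = beta_2 = C(m,2) = m(m-1)/2
m=16
16*15/2 = 120


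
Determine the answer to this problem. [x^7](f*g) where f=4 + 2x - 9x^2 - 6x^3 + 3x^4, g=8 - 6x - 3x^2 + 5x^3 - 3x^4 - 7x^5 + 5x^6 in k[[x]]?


[x^7] = sum a_i*b_j, i+j=7
  2*5=10
  -9*-7=63
  -6*-3=18
  3*5=15
Sum=106


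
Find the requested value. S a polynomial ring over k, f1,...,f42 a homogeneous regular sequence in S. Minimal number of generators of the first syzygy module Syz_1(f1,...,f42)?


Regular sequence => Koszul complex is the minimal free resolution.
Syz_1 minimally generated by Koszul relations f_i*e_j - f_j*e_i (i<j): mu(Syz_1) = beta_2 = C(m,2) = m(m-1)/2
m=42
42*41/2 = 861


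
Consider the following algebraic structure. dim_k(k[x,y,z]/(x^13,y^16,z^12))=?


Basis: x^iy^jz^k, i<13,j<16,k<12
13*16*12=2496


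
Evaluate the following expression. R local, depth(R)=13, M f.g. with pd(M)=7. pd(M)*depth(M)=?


pd+depth=13
depth=13-7=6
pd*depth=7*6=42


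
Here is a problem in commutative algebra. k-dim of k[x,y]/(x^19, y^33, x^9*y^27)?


k[x,y]/I, I = (x^19, y^33, x^9*y^27)
Rect: 19x33=627. Corner: (19-9)x(33-27)=60.
dim = 627-60 = 567


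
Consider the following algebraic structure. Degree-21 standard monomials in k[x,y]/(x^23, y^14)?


k[x,y], I = (x^23, y^14), d = 21
Need i < 23 and d-i < 14.
Range: 8 <= i <= 21.
H(21) = 14


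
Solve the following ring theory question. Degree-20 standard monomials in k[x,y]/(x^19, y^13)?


k[x,y], I = (x^19, y^13), d = 20
Need i < 19 and d-i < 13.
Range: 8 <= i <= 18.
H(20) = 11


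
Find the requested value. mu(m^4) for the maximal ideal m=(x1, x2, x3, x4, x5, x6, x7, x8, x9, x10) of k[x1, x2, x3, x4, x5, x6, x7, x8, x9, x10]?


Graded Nakayama: mu(m^d) = dim_k (m^d/m^(d+1)) = #degree-4 monomials in 10 vars
C(n+d-1,d)=C(13,4)=715


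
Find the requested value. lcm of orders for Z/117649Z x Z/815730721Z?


Exponent = lcm of the cyclic orders; pairwise coprime => product.
7^6*13^8=117649*815730721=95969903594929


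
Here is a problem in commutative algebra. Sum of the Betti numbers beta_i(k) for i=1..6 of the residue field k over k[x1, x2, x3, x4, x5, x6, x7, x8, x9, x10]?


Koszul resolution: beta_i(k)=C(n,i), n=10
C(10,1)=10, C(10,2)=45, C(10,3)=120, C(10,4)=210, C(10,5)=252, C(10,6)=210
Sum=847


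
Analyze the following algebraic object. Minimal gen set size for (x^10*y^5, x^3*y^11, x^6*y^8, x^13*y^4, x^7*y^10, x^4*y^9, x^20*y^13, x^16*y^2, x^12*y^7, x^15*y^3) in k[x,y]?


Remove redundant (divisible by others).
x^7*y^10 redundant.
x^20*y^13 redundant.
x^12*y^7 redundant.
Min: x^16*y^2, x^15*y^3, x^13*y^4, x^10*y^5, x^6*y^8, x^4*y^9, x^3*y^11
Count=7


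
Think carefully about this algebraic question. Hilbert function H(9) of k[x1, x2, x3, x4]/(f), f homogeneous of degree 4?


C(12,3)-C(8,3)=220-56=164


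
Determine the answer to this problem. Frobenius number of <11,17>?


gcd(11,17)=1 => F=ab-a-b=11*17-11-17=187-28=159


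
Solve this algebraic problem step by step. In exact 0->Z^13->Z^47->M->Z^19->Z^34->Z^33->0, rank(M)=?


Alt sum=0:
(-1)^0*13 + (-1)^1*47 + (-1)^2*? + (-1)^3*19 + (-1)^4*34 + (-1)^5*33=0
rank(M)=52


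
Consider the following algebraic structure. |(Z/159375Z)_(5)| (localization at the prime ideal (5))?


5-primary part: 159375=5^5*51
Size=5^5=3125


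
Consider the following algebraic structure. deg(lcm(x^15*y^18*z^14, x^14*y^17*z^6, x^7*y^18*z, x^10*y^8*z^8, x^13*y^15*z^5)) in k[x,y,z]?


lcm = componentwise max:
x: max(15,14,7,10,13)=15
y: max(18,17,18,8,15)=18
z: max(14,6,1,8,5)=14
Total=15+18+14=47


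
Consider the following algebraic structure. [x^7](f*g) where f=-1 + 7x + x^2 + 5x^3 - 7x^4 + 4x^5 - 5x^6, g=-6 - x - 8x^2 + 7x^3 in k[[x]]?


[x^7] = sum a_i*b_j, i+j=7
  -7*7=-49
  4*-8=-32
  -5*-1=5
Sum=-76


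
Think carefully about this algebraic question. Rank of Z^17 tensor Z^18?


rank(M(x)N) = rank(M)*rank(N)
17*18 = 306


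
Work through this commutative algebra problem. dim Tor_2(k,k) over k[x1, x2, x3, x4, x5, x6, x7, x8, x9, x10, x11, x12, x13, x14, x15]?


Koszul: C(n,i)=C(15,2)=105


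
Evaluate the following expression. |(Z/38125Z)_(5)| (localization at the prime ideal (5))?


5-primary part: 38125=5^4*61
Size=5^4=625


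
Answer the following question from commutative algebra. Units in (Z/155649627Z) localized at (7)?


Local ring = Z/5764801Z.
phi(5764801) = 7^7*(7-1) = 4941258


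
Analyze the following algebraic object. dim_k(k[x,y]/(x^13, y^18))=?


Basis: x^i*y^j, i<13, j<18
13*18=234


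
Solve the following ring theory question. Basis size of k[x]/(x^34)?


Basis: 1,x,...,x^33
dim=34


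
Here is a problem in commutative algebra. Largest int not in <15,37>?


gcd(15,37)=1 => F=ab-a-b=15*37-15-37=555-52=503


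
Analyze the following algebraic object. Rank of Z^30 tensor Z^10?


rank(M(x)N) = rank(M)*rank(N)
30*10 = 300


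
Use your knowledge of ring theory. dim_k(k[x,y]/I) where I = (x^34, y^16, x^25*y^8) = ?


k[x,y]/I, I = (x^34, y^16, x^25*y^8)
Rect: 34x16=544. Corner: (34-25)x(16-8)=72.
dim = 544-72 = 472


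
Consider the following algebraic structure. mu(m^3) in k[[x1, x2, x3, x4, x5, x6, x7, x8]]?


C(n+d-1,d)=C(10,3)=120


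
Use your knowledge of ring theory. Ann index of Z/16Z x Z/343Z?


Exponent = lcm of the cyclic orders; pairwise coprime => product.
2^4*7^3=16*343=5488


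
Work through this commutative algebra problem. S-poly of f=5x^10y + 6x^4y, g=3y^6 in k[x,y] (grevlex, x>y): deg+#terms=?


LT(f)=5x^10y, LT(g)=3y^6
lcm(LM)=x^10y^6
S(f,g) (scaled by 15 to clear denominators) = 3y^5*f - 5x^10*g = 18x^4y^6
1 terms, deg 10.
10+1=11


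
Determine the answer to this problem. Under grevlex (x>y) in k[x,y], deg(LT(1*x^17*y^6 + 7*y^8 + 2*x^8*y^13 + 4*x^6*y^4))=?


LT: 1*x^17*y^6
deg_x=17, deg_y=6
Total=17+6=23


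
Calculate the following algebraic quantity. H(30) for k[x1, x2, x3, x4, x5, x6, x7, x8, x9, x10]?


C(d+n-1,n-1)=C(39,9)=211915132


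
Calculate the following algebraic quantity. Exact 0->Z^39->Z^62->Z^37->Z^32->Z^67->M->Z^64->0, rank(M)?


Alt sum=0:
(-1)^0*39 + (-1)^1*62 + (-1)^2*37 + (-1)^3*32 + (-1)^4*67 + (-1)^5*? + (-1)^6*64=0
rank(M)=113


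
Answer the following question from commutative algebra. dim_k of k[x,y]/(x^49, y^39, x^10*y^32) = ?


k[x,y]/I, I = (x^49, y^39, x^10*y^32)
Rect: 49x39=1911. Corner: (49-10)x(39-32)=273.
dim = 1911-273 = 1638


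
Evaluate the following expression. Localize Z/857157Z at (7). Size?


7-primary part: 857157=7^5*51
Size=7^5=16807


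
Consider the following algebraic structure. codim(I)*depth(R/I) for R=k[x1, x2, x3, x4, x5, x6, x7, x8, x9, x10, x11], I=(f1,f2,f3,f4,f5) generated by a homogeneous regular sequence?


codim=5, depth=dim(R/I)=11-5=6
Product=5*6=30


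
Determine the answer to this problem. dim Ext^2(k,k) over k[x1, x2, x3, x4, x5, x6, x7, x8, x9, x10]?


C(n,i)=C(10,2)=45


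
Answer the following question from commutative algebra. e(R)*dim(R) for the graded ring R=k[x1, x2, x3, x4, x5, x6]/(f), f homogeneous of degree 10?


e(R)=deg(f)=10, dim(R)=6-1=5
e*dim=10*5=50


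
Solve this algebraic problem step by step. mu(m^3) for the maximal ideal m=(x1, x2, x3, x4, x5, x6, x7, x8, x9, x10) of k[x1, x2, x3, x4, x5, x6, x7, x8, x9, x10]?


Graded Nakayama: mu(m^d) = dim_k (m^d/m^(d+1)) = #degree-3 monomials in 10 vars
C(n+d-1,d)=C(12,3)=220


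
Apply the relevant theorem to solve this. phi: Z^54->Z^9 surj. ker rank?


rank(ker) = 54-9 = 45


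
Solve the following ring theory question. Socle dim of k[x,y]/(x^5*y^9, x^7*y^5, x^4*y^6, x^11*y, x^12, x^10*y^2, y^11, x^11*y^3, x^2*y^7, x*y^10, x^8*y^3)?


Socle = ann(m) = span of standard monomials u with x*u, y*u in I (staircase corners).
Redundant generators: x^5*y^9, x^11*y^3
Minimal generators: x^12, x^11*y, x^10*y^2, x^8*y^3, x^7*y^5, x^4*y^6, x^2*y^7, x*y^10, y^11
Corners: y^10, xy^9, x^3y^6, x^6y^5, x^7y^4, x^9y^2, x^10y, x^11
Socle dim=8


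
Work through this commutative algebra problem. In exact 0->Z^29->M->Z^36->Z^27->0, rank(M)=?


Alt sum=0:
(-1)^0*29 + (-1)^1*? + (-1)^2*36 + (-1)^3*27=0
rank(M)=38


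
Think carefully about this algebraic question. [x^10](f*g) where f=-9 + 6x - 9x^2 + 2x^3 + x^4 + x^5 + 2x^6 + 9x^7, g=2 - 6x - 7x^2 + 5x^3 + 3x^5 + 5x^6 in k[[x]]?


[x^10] = sum a_i*b_j, i+j=10
  1*5=5
  1*3=3
  9*5=45
Sum=53


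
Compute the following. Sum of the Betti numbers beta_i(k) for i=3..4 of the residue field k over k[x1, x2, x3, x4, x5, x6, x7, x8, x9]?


Koszul resolution: beta_i(k)=C(n,i), n=9
C(9,3)=84, C(9,4)=126
Sum=210


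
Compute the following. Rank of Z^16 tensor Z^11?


rank(M(x)N) = rank(M)*rank(N)
16*11 = 176


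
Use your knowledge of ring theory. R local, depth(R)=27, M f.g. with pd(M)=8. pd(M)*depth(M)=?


pd+depth=27
depth=27-8=19
pd*depth=8*19=152


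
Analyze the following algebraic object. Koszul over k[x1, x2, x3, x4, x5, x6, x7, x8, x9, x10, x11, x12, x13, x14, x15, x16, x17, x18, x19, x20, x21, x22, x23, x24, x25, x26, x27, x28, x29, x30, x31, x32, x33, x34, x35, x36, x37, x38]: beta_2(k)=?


C(n,i)=C(38,2)=703


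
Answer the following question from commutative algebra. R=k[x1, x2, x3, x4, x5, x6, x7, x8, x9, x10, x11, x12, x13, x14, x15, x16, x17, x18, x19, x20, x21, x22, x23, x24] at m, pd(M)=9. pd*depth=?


pd+depth=24
depth=24-9=15
pd*depth=9*15=135


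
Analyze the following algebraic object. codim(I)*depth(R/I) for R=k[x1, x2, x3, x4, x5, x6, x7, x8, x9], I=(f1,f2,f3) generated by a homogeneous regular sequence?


codim=3, depth=dim(R/I)=9-3=6
Product=3*6=18


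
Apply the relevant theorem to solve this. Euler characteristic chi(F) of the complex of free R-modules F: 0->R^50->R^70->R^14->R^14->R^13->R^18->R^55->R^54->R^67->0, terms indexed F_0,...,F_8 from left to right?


chi = sum (-1)^i * rank:
(-1)^0*50=50
(-1)^1*70=-70
(-1)^2*14=14
(-1)^3*14=-14
(-1)^4*13=13
(-1)^5*18=-18
(-1)^6*55=55
(-1)^7*54=-54
(-1)^8*67=67
chi=43


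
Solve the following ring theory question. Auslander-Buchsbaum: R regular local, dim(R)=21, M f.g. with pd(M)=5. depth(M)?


pd+depth=depth(R)=21
depth=21-5=16


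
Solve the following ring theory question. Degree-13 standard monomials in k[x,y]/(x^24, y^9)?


k[x,y], I = (x^24, y^9), d = 13
Need i < 24 and d-i < 9.
Range: 5 <= i <= 13.
H(13) = 9


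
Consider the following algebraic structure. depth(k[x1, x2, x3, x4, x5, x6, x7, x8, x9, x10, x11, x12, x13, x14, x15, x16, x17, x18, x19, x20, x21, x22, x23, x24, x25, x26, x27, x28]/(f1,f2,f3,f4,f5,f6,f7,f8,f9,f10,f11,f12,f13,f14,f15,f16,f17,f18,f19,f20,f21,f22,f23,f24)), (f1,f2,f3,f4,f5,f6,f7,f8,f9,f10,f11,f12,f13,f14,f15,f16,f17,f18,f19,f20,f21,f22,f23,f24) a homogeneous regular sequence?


depth(R)=28
depth(R/I)=28-24=4


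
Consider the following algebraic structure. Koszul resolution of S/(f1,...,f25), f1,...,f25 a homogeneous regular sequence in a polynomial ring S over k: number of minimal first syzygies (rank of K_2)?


Regular sequence => Koszul complex is the minimal free resolution.
Syz_1 minimally generated by Koszul relations f_i*e_j - f_j*e_i (i<j): mu(Syz_1) = beta_2 = C(m,2) = m(m-1)/2
m=25
25*24/2 = 300


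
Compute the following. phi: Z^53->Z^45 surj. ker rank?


rank(ker) = 53-45 = 8


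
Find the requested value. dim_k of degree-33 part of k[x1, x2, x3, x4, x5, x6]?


C(d+n-1,n-1)=C(38,5)=501942


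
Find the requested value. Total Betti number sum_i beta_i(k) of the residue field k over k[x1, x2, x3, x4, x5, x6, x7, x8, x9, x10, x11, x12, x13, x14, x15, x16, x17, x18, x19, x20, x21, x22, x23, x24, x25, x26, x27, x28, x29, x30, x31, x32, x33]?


Koszul resolution: beta_i(k)=C(n,i), n=33
sum_i C(33,i) = 2^33 = 8589934592


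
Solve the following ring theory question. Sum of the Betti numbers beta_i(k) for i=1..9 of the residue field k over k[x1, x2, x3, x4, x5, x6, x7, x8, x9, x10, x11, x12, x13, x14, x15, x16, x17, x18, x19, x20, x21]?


Koszul resolution: beta_i(k)=C(n,i), n=21
C(21,1)=21, C(21,2)=210, C(21,3)=1330, C(21,4)=5985, C(21,5)=20349, C(21,6)=54264, C(21,7)=116280, C(21,8)=203490, C(21,9)=293930
Sum=695859


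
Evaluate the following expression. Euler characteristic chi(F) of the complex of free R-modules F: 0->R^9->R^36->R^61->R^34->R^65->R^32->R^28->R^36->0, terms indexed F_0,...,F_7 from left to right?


chi = sum (-1)^i * rank:
(-1)^0*9=9
(-1)^1*36=-36
(-1)^2*61=61
(-1)^3*34=-34
(-1)^4*65=65
(-1)^5*32=-32
(-1)^6*28=28
(-1)^7*36=-36
chi=25


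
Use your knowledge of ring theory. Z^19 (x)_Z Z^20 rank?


rank(M(x)N) = rank(M)*rank(N)
19*20 = 380


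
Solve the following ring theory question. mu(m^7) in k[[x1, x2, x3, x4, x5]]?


C(n+d-1,d)=C(11,7)=330
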